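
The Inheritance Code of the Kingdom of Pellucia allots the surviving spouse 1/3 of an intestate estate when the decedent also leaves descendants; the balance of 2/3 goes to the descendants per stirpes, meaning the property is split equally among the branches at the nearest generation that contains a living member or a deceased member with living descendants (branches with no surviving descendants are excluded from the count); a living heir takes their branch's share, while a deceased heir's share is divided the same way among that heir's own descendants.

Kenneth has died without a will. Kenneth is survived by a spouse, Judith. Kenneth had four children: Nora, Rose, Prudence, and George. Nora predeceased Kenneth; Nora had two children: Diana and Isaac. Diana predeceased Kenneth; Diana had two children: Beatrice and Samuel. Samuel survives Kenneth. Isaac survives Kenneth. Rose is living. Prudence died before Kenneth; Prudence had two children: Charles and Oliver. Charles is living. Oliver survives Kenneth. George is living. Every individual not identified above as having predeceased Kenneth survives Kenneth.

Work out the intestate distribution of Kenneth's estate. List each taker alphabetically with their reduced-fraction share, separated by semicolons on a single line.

Beatrice 1/24; Charles 1/12; George 1/6; Isaac 1/12; Judith 1/3; Oliver 1/12; Rose 1/6; Samuel 1/24

Judith, as surviving spouse, takes 1/3.
The remaining 2/3 passes to Kenneth's descendants per stirpes.
The 2/3 is divided into 4 equal shares of 1/6 among Nora, Rose, Prudence, George.
Nora predeceased; the 1/6 allotted to Nora's branch passes to Nora's issue by representation.
The 1/6 is divided into 2 equal shares of 1/12 among Diana, Isaac.
Diana predeceased; the 1/12 allotted to Diana's branch passes to Diana's issue by representation.
The 1/12 is divided into 2 equal shares of 1/24 among Beatrice, Samuel.
Beatrice is living and takes 1/24.
Samuel is living and takes 1/24.
Isaac is living and takes 1/12.
Rose is living and takes 1/6.
Prudence predeceased; the 1/6 allotted to Prudence's branch passes to Prudence's issue by representation.
The 1/6 is divided into 2 equal shares of 1/12 among Charles, Oliver.
Charles is living and takes 1/12.
Oliver is living and takes 1/12.
George is living and takes 1/6.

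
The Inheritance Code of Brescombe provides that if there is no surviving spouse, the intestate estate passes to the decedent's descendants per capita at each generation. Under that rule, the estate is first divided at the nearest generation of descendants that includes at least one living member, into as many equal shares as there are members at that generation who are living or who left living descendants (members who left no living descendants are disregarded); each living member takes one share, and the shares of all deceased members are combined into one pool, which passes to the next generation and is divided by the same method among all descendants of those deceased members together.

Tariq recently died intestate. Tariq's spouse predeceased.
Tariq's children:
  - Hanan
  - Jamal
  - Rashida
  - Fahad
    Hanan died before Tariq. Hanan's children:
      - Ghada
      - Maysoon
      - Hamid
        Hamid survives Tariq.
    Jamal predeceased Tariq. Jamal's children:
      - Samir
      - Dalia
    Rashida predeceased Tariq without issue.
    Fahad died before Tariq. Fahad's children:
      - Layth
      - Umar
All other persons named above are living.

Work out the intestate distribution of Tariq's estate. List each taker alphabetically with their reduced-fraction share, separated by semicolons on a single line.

There is no surviving spouse, so the entire estate passes to Tariq's descendants per capita at each generation.
No one at generation 1 (Hanan, Jamal, Fahad) is living; moving to the next generation.
At generation 2 (Ghada, Maysoon, Hamid, Samir, Dalia, Layth, Umar) there are 7 shares of (1)/7 = 1/7 each.
Living: Ghada, Maysoon, Hamid, Samir, Dalia, Layth, and Umar — each takes 1/7.

Dalia 1/7; Ghada 1/7; Hamid 1/7; Layth 1/7; Maysoon 1/7; Samir 1/7; Umar 1/7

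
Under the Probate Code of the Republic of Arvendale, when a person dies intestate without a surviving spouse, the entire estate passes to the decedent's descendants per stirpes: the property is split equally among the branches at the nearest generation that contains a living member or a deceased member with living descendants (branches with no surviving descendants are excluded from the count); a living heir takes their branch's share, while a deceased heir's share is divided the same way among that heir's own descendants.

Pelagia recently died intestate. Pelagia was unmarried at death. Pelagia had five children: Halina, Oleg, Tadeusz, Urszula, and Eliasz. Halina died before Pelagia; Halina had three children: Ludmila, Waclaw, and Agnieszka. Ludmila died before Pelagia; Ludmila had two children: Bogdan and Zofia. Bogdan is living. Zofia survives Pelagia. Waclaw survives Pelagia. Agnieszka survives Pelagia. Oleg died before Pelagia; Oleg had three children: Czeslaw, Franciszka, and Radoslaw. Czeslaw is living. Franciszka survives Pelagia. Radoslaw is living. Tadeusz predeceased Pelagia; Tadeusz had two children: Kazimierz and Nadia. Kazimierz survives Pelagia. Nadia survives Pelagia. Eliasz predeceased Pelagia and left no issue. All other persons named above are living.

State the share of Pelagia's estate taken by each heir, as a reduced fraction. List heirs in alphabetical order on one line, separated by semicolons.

There is no surviving spouse, so the entire estate passes to Pelagia's descendants per stirpes.
Eliasz left no surviving issue, so that branch lapses and is disregarded.
The estate is divided into 4 equal shares of 1/4 among Halina, Oleg, Tadeusz, Urszula.
Halina predeceased; the 1/4 allotted to Halina's branch passes to Halina's issue by representation.
The 1/4 is divided into 3 equal shares of 1/12 among Ludmila, Waclaw, Agnieszka.
Ludmila predeceased; the 1/12 allotted to Ludmila's branch passes to Ludmila's issue by representation.
The 1/12 is divided into 2 equal shares of 1/24 among Bogdan, Zofia.
Bogdan is living and takes 1/24.
Zofia is living and takes 1/24.
Waclaw is living and takes 1/12.
Agnieszka is living and takes 1/12.
Oleg predeceased; the 1/4 allotted to Oleg's branch passes to Oleg's issue by representation.
The 1/4 is divided into 3 equal shares of 1/12 among Czeslaw, Franciszka, Radoslaw.
Czeslaw is living and takes 1/12.
Franciszka is living and takes 1/12.
Radoslaw is living and takes 1/12.
Tadeusz predeceased; the 1/4 allotted to Tadeusz's branch passes to Tadeusz's issue by representation.
The 1/4 is divided into 2 equal shares of 1/8 among Kazimierz, Nadia.
Kazimierz is living and takes 1/8.
Nadia is living and takes 1/8.
Urszula is living and takes 1/4.

Agnieszka 1/12; Bogdan 1/24; Czeslaw 1/12; Franciszka 1/12; Kazimierz 1/8; Nadia 1/8; Radoslaw 1/12; Urszula 1/4; Waclaw 1/12; Zofia 1/24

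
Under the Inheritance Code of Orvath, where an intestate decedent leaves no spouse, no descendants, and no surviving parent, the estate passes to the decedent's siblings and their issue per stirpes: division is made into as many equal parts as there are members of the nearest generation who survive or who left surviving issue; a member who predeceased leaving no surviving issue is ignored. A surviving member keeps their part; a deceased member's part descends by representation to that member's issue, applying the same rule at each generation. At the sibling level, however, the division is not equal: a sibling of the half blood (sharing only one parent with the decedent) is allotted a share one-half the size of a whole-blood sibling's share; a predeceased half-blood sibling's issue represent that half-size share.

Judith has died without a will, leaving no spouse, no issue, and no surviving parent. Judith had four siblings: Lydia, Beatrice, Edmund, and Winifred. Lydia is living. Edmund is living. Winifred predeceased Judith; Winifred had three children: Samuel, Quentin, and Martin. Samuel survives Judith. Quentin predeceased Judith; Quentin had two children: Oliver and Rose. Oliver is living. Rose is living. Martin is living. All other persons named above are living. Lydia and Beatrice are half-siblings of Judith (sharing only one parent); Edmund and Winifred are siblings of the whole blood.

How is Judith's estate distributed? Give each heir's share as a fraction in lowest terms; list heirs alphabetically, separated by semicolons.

No spouse, descendants, or parent survives, so the estate passes to Judith's siblings per stirpes.
Half-blood siblings count for one-half the weight of whole-blood siblings at the initial division.
Dividing 1 in proportion to weights (total weight 3): Lydia (weight 1/2) → 1/6; Beatrice (weight 1/2) → 1/6; Edmund (weight 1) → 1/3; Winifred (weight 1) → 1/3.
Lydia is living and takes 1/6.
Beatrice is living and takes 1/6.
Edmund is living and takes 1/3.
Winifred predeceased; the 1/3 allotted to Winifred's branch passes to Winifred's issue by representation.
The 1/3 is divided into 3 equal shares of 1/9 among Samuel, Quentin, Martin.
Samuel is living and takes 1/9.
Quentin predeceased; the 1/9 allotted to Quentin's branch passes to Quentin's issue by representation.
The 1/9 is divided into 2 equal shares of 1/18 among Oliver, Rose.
Oliver is living and takes 1/18.
Rose is living and takes 1/18.
Martin is living and takes 1/9.

Beatrice 1/6; Edmund 1/3; Lydia 1/6; Martin 1/9; Oliver 1/18; Rose 1/18; Samuel 1/9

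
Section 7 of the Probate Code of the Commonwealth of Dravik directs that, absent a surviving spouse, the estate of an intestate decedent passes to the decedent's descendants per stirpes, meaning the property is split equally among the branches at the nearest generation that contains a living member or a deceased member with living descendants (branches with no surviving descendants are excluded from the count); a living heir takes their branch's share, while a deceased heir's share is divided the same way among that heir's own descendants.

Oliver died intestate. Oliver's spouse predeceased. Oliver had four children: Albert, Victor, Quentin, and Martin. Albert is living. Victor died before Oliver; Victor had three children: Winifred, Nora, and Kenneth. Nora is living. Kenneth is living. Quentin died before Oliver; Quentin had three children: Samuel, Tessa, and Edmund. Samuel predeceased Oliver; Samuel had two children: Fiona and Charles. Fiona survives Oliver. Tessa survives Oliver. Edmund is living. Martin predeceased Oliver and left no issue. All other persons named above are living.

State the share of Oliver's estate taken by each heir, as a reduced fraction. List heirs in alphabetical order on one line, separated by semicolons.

There is no surviving spouse, so the entire estate passes to Oliver's descendants per stirpes.
Martin left no surviving issue, so that branch lapses and is disregarded.
The estate is divided into 3 equal shares of 1/3 among Albert, Victor, Quentin.
Albert is living and takes 1/3.
Victor predeceased; the 1/3 allotted to Victor's branch passes to Victor's issue by representation.
The 1/3 is divided into 3 equal shares of 1/9 among Winifred, Nora, Kenneth.
Winifred is living and takes 1/9.
Nora is living and takes 1/9.
Kenneth is living and takes 1/9.
Quentin predeceased; the 1/3 allotted to Quentin's branch passes to Quentin's issue by representation.
The 1/3 is divided into 3 equal shares of 1/9 among Samuel, Tessa, Edmund.
Samuel predeceased; the 1/9 allotted to Samuel's branch passes to Samuel's issue by representation.
The 1/9 is divided into 2 equal shares of 1/18 among Fiona, Charles.
Fiona is living and takes 1/18.
Charles is living and takes 1/18.
Tessa is living and takes 1/9.
Edmund is living and takes 1/9.

Albert 1/3; Charles 1/18; Edmund 1/9; Fiona 1/18; Kenneth 1/9; Nora 1/9; Tessa 1/9; Winifred 1/9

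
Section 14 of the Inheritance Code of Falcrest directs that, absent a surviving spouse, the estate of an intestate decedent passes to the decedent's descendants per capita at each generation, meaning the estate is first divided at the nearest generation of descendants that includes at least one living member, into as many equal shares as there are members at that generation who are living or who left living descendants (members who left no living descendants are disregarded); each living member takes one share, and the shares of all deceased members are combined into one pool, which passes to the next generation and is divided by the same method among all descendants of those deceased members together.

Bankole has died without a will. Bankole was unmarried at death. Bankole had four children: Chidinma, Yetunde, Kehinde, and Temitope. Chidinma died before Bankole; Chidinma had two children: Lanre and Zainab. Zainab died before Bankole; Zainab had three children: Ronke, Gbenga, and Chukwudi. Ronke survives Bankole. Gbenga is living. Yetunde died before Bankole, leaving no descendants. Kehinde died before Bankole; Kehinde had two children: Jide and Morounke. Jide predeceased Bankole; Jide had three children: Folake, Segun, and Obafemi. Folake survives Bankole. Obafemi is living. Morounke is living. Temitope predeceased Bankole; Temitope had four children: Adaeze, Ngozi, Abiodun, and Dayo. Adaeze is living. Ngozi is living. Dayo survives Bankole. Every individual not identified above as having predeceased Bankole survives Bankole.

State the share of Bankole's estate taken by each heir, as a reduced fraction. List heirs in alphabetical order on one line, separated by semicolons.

There is no surviving spouse, so the entire estate passes to Bankole's descendants per capita at each generation.
No one at generation 1 (Chidinma, Kehinde, Temitope) is living; moving to the next generation.
At generation 2 (Lanre, Zainab, Jide, Morounke, Adaeze, Ngozi, Abiodun, Dayo) there are 8 shares of (1)/8 = 1/8 each.
Living: Lanre, Morounke, Adaeze, Ngozi, Abiodun, and Dayo — each takes 1/8.
Deceased: Zainab and Jide. Their combined 1/4 is pooled and carried to generation 3.
At generation 3 (Ronke, Gbenga, Chukwudi, Folake, Segun, Obafemi) there are 6 shares of (1/4)/6 = 1/24 each.
Living: Ronke, Gbenga, Chukwudi, Folake, Segun, and Obafemi — each takes 1/24.

Abiodun 1/8; Adaeze 1/8; Chukwudi 1/24; Dayo 1/8; Folake 1/24; Gbenga 1/24; Lanre 1/8; Morounke 1/8; Ngozi 1/8; Obafemi 1/24; Ronke 1/24; Segun 1/24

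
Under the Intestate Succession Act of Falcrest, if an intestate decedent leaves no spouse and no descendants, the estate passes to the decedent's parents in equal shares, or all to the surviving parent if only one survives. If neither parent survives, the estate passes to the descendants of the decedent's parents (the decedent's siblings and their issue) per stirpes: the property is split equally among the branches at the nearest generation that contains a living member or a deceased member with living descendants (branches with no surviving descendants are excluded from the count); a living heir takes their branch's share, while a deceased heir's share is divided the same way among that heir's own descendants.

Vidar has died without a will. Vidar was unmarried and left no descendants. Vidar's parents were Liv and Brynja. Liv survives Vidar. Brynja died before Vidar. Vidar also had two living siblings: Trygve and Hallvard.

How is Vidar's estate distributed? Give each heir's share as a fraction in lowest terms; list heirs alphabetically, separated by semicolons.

Liv 1

Only one parent, Liv, survives, so Liv takes the entire estate. The siblings take nothing because a surviving parent has priority.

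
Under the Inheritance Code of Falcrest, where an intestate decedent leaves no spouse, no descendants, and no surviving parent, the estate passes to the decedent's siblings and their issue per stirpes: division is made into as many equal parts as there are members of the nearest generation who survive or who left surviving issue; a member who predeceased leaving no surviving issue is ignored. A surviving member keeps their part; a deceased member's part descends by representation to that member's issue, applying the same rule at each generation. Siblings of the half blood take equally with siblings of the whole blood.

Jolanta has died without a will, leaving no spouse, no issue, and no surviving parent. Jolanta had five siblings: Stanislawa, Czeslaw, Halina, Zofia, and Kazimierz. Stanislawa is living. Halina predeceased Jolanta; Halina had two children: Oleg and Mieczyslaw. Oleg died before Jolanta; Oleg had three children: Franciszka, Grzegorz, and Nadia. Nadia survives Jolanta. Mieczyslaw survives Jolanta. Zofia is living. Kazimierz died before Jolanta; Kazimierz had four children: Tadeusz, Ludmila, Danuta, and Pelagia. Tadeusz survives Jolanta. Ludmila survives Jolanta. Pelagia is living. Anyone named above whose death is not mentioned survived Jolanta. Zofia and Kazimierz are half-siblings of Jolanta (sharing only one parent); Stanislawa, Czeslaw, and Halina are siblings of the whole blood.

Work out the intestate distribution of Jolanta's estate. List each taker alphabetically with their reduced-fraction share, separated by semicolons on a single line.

Czeslaw 1/5; Danuta 1/20; Franciszka 1/30; Grzegorz 1/30; Ludmila 1/20; Mieczyslaw 1/10; Nadia 1/30; Pelagia 1/20; Stanislawa 1/5; Tadeusz 1/20; Zofia 1/5

No spouse, descendants, or parent survives, so the estate passes to Jolanta's siblings per stirpes.
Half-blood and whole-blood siblings take equally under the stated rule.
The estate is divided into 5 equal shares of 1/5 among Stanislawa, Czeslaw, Halina, Zofia, Kazimierz.
Stanislawa is living and takes 1/5.
Czeslaw is living and takes 1/5.
Halina predeceased; the 1/5 allotted to Halina's branch passes to Halina's issue by representation.
The 1/5 is divided into 2 equal shares of 1/10 among Oleg, Mieczyslaw.
Oleg predeceased; the 1/10 allotted to Oleg's branch passes to Oleg's issue by representation.
The 1/10 is divided into 3 equal shares of 1/30 among Franciszka, Grzegorz, Nadia.
Franciszka is living and takes 1/30.
Grzegorz is living and takes 1/30.
Nadia is living and takes 1/30.
Mieczyslaw is living and takes 1/10.
Zofia is living and takes 1/5.
Kazimierz predeceased; the 1/5 allotted to Kazimierz's branch passes to Kazimierz's issue by representation.
The 1/5 is divided into 4 equal shares of 1/20 among Tadeusz, Ludmila, Danuta, Pelagia.
Tadeusz is living and takes 1/20.
Ludmila is living and takes 1/20.
Danuta is living and takes 1/20.
Pelagia is living and takes 1/20.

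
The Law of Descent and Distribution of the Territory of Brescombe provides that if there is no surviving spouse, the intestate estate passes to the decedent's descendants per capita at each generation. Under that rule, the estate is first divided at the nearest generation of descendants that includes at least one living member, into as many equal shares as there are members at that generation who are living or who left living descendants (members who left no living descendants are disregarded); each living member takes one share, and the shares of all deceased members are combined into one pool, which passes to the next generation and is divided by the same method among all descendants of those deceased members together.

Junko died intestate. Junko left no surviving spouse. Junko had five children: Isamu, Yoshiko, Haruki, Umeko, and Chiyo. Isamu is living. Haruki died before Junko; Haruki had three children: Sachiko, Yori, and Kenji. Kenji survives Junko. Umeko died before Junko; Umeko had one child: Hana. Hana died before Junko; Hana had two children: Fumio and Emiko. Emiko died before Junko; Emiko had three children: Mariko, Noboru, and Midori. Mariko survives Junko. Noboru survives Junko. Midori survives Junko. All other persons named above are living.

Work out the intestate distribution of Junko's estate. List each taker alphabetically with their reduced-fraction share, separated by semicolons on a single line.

There is no surviving spouse, so the entire estate passes to Junko's descendants per capita at each generation.
At generation 1 (Isamu, Yoshiko, Haruki, Umeko, Chiyo) there are 5 shares of (1)/5 = 1/5 each.
Living: Isamu, Yoshiko, and Chiyo — each takes 1/5.
Deceased: Haruki and Umeko. Their combined 2/5 is pooled and carried to generation 2.
At generation 2 (Sachiko, Yori, Kenji, Hana) there are 4 shares of (2/5)/4 = 1/10 each.
Living: Sachiko, Yori, and Kenji — each takes 1/10.
Deceased: Hana. That 1/10 share is carried to generation 3.
At generation 3 (Fumio, Emiko) there are 2 shares of (1/10)/2 = 1/20 each.
Living: Fumio — each takes 1/20.
Deceased: Emiko. That 1/20 share is carried to generation 4.
At generation 4 (Mariko, Noboru, Midori) there are 3 shares of (1/20)/3 = 1/60 each.
Living: Mariko, Noboru, and Midori — each takes 1/60.

Chiyo 1/5; Fumio 1/20; Isamu 1/5; Kenji 1/10; Mariko 1/60; Midori 1/60; Noboru 1/60; Sachiko 1/10; Yori 1/10; Yoshiko 1/5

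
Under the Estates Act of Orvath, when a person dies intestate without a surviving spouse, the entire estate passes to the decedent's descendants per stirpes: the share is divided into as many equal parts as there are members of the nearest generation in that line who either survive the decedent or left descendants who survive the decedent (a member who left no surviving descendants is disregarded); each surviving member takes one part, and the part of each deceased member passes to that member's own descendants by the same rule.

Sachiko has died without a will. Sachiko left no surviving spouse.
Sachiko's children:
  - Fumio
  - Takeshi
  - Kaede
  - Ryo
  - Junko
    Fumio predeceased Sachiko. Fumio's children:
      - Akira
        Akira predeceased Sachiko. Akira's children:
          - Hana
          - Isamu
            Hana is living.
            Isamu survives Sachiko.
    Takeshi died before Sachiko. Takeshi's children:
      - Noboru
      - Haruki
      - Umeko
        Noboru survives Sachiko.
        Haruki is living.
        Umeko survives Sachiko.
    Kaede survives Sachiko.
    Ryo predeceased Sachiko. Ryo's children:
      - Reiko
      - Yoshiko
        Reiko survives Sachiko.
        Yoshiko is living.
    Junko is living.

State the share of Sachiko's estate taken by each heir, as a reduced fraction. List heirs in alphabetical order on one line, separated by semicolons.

Hana 1/10; Haruki 1/15; Isamu 1/10; Junko 1/5; Kaede 1/5; Noboru 1/15; Reiko 1/10; Umeko 1/15; Yoshiko 1/10

There is no surviving spouse, so the entire estate passes to Sachiko's descendants per stirpes.
The estate is divided into 5 equal shares of 1/5 among Fumio, Takeshi, Kaede, Ryo, Junko.
Fumio predeceased; the 1/5 allotted to Fumio's branch passes to Fumio's issue by representation.
Akira's line is the sole branch at this level, so the full 1/5 passes to Akira's issue by representation.
The 1/5 is divided into 2 equal shares of 1/10 among Hana, Isamu.
Hana is living and takes 1/10.
Isamu is living and takes 1/10.
Takeshi predeceased; the 1/5 allotted to Takeshi's branch passes to Takeshi's issue by representation.
The 1/5 is divided into 3 equal shares of 1/15 among Noboru, Haruki, Umeko.
Noboru is living and takes 1/15.
Haruki is living and takes 1/15.
Umeko is living and takes 1/15.
Kaede is living and takes 1/5.
Ryo predeceased; the 1/5 allotted to Ryo's branch passes to Ryo's issue by representation.
The 1/5 is divided into 2 equal shares of 1/10 among Reiko, Yoshiko.
Reiko is living and takes 1/10.
Yoshiko is living and takes 1/10.
Junko is living and takes 1/5.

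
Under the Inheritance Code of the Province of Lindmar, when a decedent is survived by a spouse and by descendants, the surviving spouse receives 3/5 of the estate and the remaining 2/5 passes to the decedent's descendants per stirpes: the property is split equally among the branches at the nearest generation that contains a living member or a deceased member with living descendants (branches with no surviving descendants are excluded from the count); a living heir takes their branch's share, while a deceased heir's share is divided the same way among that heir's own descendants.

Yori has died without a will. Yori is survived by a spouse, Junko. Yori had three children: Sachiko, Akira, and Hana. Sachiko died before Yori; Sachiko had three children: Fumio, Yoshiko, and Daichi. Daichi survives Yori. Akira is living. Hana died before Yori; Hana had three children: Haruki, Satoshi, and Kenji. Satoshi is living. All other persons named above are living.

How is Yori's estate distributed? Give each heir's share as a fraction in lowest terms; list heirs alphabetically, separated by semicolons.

Akira 2/15; Daichi 2/45; Fumio 2/45; Haruki 2/45; Junko 3/5; Kenji 2/45; Satoshi 2/45; Yoshiko 2/45

Junko, as surviving spouse, takes 3/5.
The remaining 2/5 passes to Yori's descendants per stirpes.
The 2/5 is divided into 3 equal shares of 2/15 among Sachiko, Akira, Hana.
Sachiko predeceased; the 2/15 allotted to Sachiko's branch passes to Sachiko's issue by representation.
The 2/15 is divided into 3 equal shares of 2/45 among Fumio, Yoshiko, Daichi.
Fumio is living and takes 2/45.
Yoshiko is living and takes 2/45.
Daichi is living and takes 2/45.
Akira is living and takes 2/15.
Hana predeceased; the 2/15 allotted to Hana's branch passes to Hana's issue by representation.
The 2/15 is divided into 3 equal shares of 2/45 among Haruki, Satoshi, Kenji.
Haruki is living and takes 2/45.
Satoshi is living and takes 2/45.
Kenji is living and takes 2/45.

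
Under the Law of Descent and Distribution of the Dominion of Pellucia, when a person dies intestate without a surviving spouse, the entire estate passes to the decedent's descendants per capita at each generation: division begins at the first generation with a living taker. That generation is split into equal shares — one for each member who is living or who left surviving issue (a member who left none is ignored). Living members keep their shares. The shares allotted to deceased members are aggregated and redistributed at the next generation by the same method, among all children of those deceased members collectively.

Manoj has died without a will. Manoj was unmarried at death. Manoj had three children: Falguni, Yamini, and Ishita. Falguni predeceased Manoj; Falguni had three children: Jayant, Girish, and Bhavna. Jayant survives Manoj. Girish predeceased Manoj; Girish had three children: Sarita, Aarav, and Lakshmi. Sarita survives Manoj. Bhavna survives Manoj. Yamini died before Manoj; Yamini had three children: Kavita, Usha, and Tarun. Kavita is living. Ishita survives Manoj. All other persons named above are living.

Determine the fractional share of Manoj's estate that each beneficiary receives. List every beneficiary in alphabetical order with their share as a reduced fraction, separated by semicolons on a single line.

Aarav 1/27; Bhavna 1/9; Ishita 1/3; Jayant 1/9; Kavita 1/9; Lakshmi 1/27; Sarita 1/27; Tarun 1/9; Usha 1/9

There is no surviving spouse, so the entire estate passes to Manoj's descendants per capita at each generation.
At generation 1 (Falguni, Yamini, Ishita) there are 3 shares of (1)/3 = 1/3 each.
Living: Ishita — each takes 1/3.
Deceased: Falguni and Yamini. Their combined 2/3 is pooled and carried to generation 2.
At generation 2 (Jayant, Girish, Bhavna, Kavita, Usha, Tarun) there are 6 shares of (2/3)/6 = 1/9 each.
Living: Jayant, Bhavna, Kavita, Usha, and Tarun — each takes 1/9.
Deceased: Girish. That 1/9 share is carried to generation 3.
At generation 3 (Sarita, Aarav, Lakshmi) there are 3 shares of (1/9)/3 = 1/27 each.
Living: Sarita, Aarav, and Lakshmi — each takes 1/27.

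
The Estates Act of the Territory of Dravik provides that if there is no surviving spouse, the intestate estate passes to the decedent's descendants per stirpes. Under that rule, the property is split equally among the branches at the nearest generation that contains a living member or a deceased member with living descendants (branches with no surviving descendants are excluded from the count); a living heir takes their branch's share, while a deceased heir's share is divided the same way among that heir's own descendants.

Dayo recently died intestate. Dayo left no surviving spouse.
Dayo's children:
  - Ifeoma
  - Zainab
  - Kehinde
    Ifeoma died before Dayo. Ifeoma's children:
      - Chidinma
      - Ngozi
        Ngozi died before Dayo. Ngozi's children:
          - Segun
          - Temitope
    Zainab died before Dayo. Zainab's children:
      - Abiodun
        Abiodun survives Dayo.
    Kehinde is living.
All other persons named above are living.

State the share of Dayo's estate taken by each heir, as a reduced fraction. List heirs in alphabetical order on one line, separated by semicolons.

There is no surviving spouse, so the entire estate passes to Dayo's descendants per stirpes.
The estate is divided into 3 equal shares of 1/3 among Ifeoma, Zainab, Kehinde.
Ifeoma predeceased; the 1/3 allotted to Ifeoma's branch passes to Ifeoma's issue by representation.
The 1/3 is divided into 2 equal shares of 1/6 among Chidinma, Ngozi.
Chidinma is living and takes 1/6.
Ngozi predeceased; the 1/6 allotted to Ngozi's branch passes to Ngozi's issue by representation.
The 1/6 is divided into 2 equal shares of 1/12 among Segun, Temitope.
Segun is living and takes 1/12.
Temitope is living and takes 1/12.
Zainab predeceased; the 1/3 allotted to Zainab's branch passes to Zainab's issue by representation.
Abiodun is the sole taker at this level and receives the full 1/3.
Kehinde is living and takes 1/3.

Abiodun 1/3; Chidinma 1/6; Kehinde 1/3; Segun 1/12; Temitope 1/12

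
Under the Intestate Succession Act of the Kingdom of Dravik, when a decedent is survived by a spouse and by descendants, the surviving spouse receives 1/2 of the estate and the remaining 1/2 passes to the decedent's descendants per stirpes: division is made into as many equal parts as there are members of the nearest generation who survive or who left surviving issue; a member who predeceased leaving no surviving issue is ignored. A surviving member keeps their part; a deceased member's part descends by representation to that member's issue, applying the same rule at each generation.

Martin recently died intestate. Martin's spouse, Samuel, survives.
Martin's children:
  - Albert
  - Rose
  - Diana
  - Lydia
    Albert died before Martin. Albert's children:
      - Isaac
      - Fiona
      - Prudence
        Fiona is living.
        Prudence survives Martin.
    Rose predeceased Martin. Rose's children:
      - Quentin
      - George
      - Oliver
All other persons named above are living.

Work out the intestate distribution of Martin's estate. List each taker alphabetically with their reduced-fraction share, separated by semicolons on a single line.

Samuel, as surviving spouse, takes 1/2.
The remaining 1/2 passes to Martin's descendants per stirpes.
The 1/2 is divided into 4 equal shares of 1/8 among Albert, Rose, Diana, Lydia.
Albert predeceased; the 1/8 allotted to Albert's branch passes to Albert's issue by representation.
The 1/8 is divided into 3 equal shares of 1/24 among Isaac, Fiona, Prudence.
Isaac is living and takes 1/24.
Fiona is living and takes 1/24.
Prudence is living and takes 1/24.
Rose predeceased; the 1/8 allotted to Rose's branch passes to Rose's issue by representation.
The 1/8 is divided into 3 equal shares of 1/24 among Quentin, George, Oliver.
Quentin is living and takes 1/24.
George is living and takes 1/24.
Oliver is living and takes 1/24.
Diana is living and takes 1/8.
Lydia is living and takes 1/8.

Diana 1/8; Fiona 1/24; George 1/24; Isaac 1/24; Lydia 1/8; Oliver 1/24; Prudence 1/24; Quentin 1/24; Samuel 1/2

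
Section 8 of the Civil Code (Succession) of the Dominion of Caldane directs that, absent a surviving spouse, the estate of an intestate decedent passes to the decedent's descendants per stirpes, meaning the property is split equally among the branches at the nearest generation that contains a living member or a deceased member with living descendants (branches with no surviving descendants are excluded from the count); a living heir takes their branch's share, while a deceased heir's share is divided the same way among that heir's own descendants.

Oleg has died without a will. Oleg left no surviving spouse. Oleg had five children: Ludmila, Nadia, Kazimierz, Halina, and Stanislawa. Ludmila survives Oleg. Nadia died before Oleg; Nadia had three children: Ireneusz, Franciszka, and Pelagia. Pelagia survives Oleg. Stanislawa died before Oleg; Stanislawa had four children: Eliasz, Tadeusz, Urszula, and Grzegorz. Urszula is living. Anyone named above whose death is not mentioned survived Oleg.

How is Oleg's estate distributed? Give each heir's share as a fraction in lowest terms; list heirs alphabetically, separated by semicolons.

Eliasz 1/20; Franciszka 1/15; Grzegorz 1/20; Halina 1/5; Ireneusz 1/15; Kazimierz 1/5; Ludmila 1/5; Pelagia 1/15; Tadeusz 1/20; Urszula 1/20

There is no surviving spouse, so the entire estate passes to Oleg's descendants per stirpes.
The estate is divided into 5 equal shares of 1/5 among Ludmila, Nadia, Kazimierz, Halina, Stanislawa.
Ludmila is living and takes 1/5.
Nadia predeceased; the 1/5 allotted to Nadia's branch passes to Nadia's issue by representation.
The 1/5 is divided into 3 equal shares of 1/15 among Ireneusz, Franciszka, Pelagia.
Ireneusz is living and takes 1/15.
Franciszka is living and takes 1/15.
Pelagia is living and takes 1/15.
Kazimierz is living and takes 1/5.
Halina is living and takes 1/5.
Stanislawa predeceased; the 1/5 allotted to Stanislawa's branch passes to Stanislawa's issue by representation.
The 1/5 is divided into 4 equal shares of 1/20 among Eliasz, Tadeusz, Urszula, Grzegorz.
Eliasz is living and takes 1/20.
Tadeusz is living and takes 1/20.
Urszula is living and takes 1/20.
Grzegorz is living and takes 1/20.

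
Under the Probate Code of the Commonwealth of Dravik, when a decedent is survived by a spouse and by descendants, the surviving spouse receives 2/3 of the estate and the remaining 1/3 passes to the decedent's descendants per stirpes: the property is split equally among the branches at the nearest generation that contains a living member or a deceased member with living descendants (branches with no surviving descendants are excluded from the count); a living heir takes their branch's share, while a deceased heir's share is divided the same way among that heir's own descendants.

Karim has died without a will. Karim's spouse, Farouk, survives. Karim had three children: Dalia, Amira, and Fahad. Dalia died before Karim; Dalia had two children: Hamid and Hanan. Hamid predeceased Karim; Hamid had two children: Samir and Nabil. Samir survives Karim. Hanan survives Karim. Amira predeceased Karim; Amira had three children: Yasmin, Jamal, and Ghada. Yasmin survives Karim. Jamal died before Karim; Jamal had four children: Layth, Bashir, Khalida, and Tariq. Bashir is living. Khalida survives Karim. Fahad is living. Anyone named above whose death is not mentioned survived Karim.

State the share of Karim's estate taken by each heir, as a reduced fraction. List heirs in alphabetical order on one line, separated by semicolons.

Farouk, as surviving spouse, takes 2/3.
The remaining 1/3 passes to Karim's descendants per stirpes.
The 1/3 is divided into 3 equal shares of 1/9 among Dalia, Amira, Fahad.
Dalia predeceased; the 1/9 allotted to Dalia's branch passes to Dalia's issue by representation.
The 1/9 is divided into 2 equal shares of 1/18 among Hamid, Hanan.
Hamid predeceased; the 1/18 allotted to Hamid's branch passes to Hamid's issue by representation.
The 1/18 is divided into 2 equal shares of 1/36 among Samir, Nabil.
Samir is living and takes 1/36.
Nabil is living and takes 1/36.
Hanan is living and takes 1/18.
Amira predeceased; the 1/9 allotted to Amira's branch passes to Amira's issue by representation.
The 1/9 is divided into 3 equal shares of 1/27 among Yasmin, Jamal, Ghada.
Yasmin is living and takes 1/27.
Jamal predeceased; the 1/27 allotted to Jamal's branch passes to Jamal's issue by representation.
The 1/27 is divided into 4 equal shares of 1/108 among Layth, Bashir, Khalida, Tariq.
Layth is living and takes 1/108.
Bashir is living and takes 1/108.
Khalida is living and takes 1/108.
Tariq is living and takes 1/108.
Ghada is living and takes 1/27.
Fahad is living and takes 1/9.

Bashir 1/108; Fahad 1/9; Farouk 2/3; Ghada 1/27; Hanan 1/18; Khalida 1/108; Layth 1/108; Nabil 1/36; Samir 1/36; Tariq 1/108; Yasmin 1/27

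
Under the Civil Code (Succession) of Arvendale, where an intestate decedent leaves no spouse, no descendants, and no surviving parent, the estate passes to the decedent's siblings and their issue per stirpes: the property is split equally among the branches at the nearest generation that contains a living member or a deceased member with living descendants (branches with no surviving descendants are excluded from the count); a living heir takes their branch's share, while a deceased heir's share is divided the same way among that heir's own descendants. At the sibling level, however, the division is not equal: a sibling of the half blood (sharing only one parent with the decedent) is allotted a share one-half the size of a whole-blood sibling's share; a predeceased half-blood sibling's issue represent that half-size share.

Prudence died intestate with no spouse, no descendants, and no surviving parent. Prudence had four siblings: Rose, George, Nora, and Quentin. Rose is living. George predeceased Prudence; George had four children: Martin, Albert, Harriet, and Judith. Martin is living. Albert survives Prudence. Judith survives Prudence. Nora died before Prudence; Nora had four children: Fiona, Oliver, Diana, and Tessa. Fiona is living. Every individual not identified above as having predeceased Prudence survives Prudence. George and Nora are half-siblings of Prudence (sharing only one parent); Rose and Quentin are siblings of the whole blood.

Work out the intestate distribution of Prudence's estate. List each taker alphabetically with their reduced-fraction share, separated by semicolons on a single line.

No spouse, descendants, or parent survives, so the estate passes to Prudence's siblings per stirpes.
Half-blood siblings count for one-half the weight of whole-blood siblings at the initial division.
Dividing 1 in proportion to weights (total weight 3): Rose (weight 1) → 1/3; George (weight 1/2) → 1/6; Nora (weight 1/2) → 1/6; Quentin (weight 1) → 1/3.
Rose is living and takes 1/3.
George predeceased; the 1/6 allotted to George's branch passes to George's issue by representation.
The 1/6 is divided into 4 equal shares of 1/24 among Martin, Albert, Harriet, Judith.
Martin is living and takes 1/24.
Albert is living and takes 1/24.
Harriet is living and takes 1/24.
Judith is living and takes 1/24.
Nora predeceased; the 1/6 allotted to Nora's branch passes to Nora's issue by representation.
The 1/6 is divided into 4 equal shares of 1/24 among Fiona, Oliver, Diana, Tessa.
Fiona is living and takes 1/24.
Oliver is living and takes 1/24.
Diana is living and takes 1/24.
Tessa is living and takes 1/24.
Quentin is living and takes 1/3.

Albert 1/24; Diana 1/24; Fiona 1/24; Harriet 1/24; Judith 1/24; Martin 1/24; Oliver 1/24; Quentin 1/3; Rose 1/3; Tessa 1/24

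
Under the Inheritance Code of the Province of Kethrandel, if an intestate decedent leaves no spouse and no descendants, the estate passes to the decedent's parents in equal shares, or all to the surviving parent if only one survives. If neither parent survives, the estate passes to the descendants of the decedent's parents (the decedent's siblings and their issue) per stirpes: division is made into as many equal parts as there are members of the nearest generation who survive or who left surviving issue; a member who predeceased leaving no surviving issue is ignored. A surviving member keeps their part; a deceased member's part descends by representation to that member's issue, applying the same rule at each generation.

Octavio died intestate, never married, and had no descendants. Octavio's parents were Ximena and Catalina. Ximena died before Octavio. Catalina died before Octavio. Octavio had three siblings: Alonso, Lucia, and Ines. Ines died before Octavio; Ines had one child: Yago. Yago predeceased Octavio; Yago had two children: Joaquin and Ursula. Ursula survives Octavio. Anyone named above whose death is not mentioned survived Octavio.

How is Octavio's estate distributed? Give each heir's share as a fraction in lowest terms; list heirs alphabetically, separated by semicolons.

Neither parent survives and there are no descendants, so the estate passes to Octavio's siblings and their issue per stirpes.
The estate is divided into 3 equal shares of 1/3 among Alonso, Lucia, Ines.
Alonso is living and takes 1/3.
Lucia is living and takes 1/3.
Ines predeceased; the 1/3 allotted to Ines's branch passes to Ines's issue by representation.
Yago's line is the sole branch at this level, so the full 1/3 passes to Yago's issue by representation.
The 1/3 is divided into 2 equal shares of 1/6 among Joaquin, Ursula.
Joaquin is living and takes 1/6.
Ursula is living and takes 1/6.

Alonso 1/3; Joaquin 1/6; Lucia 1/3; Ursula 1/6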